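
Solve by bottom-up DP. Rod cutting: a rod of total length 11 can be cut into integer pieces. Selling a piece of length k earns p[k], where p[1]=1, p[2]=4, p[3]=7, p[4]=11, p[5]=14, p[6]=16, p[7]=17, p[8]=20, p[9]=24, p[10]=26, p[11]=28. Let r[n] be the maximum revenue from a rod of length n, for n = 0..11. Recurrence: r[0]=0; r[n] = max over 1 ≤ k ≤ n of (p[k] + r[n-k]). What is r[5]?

14

   n    0    1    2    3    4    5    6    7    8    9   10   11
r[n]    0    1    4    7   11   14   16   18   22   25   28   30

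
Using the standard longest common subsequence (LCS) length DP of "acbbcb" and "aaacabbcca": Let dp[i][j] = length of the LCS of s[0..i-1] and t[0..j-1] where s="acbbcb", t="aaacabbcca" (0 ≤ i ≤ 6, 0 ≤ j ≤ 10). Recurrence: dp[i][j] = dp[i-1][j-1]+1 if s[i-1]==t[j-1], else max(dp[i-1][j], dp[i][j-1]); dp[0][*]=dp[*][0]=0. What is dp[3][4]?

2

   ''  a  a  a  c  a  b  b  c  c  a
''  0  0  0  0  0  0  0  0  0  0  0
 a  0  1  1  1  1  1  1  1  1  1  1
 c  0  1  1  1  2  2  2  2  2  2  2
 b  0  1  1  1  2  2  3  3  3  3  3
 b  0  1  1  1  2  2  3  4  4  4  4
 c  0  1  1  1  2  2  3  4  5  5  5
 b  0  1  1  1  2  2  3  4  5  5  5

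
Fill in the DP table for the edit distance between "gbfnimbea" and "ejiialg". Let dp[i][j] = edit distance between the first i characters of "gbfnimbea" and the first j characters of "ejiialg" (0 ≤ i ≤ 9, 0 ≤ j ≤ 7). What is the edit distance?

   ''  e  j  i  i  a  l  g
''  0  1  2  3  4  5  6  7
 g  1  1  2  3  4  5  6  6
 b  2  2  2  3  4  5  6  7
 f  3  3  3  3  4  5  6  7
 n  4  4  4  4  4  5  6  7
 i  5  5  5  4  4  5  6  7
 m  6  6  6  5  5  5  6  7
 b  7  7  7  6  6  6  6  7
 e  8  7  8  7  7  7  7  7
 a  9  8  8  8  8  7  8  8

8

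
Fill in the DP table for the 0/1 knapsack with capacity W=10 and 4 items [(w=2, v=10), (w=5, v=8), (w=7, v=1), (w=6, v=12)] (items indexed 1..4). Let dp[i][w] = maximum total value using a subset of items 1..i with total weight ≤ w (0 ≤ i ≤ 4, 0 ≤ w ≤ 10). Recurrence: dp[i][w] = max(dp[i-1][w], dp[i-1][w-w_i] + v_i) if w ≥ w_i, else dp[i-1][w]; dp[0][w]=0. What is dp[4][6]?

12

i\w   0   1   2   3   4   5   6   7   8   9  10
  0   0   0   0   0   0   0   0   0   0   0   0
  1   0   0  10  10  10  10  10  10  10  10  10
  2   0   0  10  10  10  10  10  18  18  18  18
  3   0   0  10  10  10  10  10  18  18  18  18
  4   0   0  10  10  10  10  12  18  22  22  22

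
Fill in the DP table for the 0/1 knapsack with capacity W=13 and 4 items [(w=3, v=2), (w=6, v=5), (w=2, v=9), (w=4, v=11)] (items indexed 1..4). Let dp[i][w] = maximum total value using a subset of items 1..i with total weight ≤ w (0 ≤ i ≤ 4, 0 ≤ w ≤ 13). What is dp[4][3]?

9

i\w   0   1   2   3   4   5   6   7   8   9  10  11  12  13
  0   0   0   0   0   0   0   0   0   0   0   0   0   0   0
  1   0   0   0   2   2   2   2   2   2   2   2   2   2   2
  2   0   0   0   2   2   2   5   5   5   7   7   7   7   7
  3   0   0   9   9   9  11  11  11  14  14  14  16  16  16
  4   0   0   9   9  11  11  20  20  20  22  22  22  25  25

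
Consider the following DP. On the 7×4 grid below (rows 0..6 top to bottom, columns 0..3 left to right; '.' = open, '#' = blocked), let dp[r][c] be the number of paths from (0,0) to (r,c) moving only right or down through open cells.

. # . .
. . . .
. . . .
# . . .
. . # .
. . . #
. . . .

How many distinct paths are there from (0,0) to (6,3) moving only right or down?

4

r\c   0   1   2   3
  0   1   0   0   0
  1   1   1   1   1
  2   1   2   3   4
  3   0   2   5   9
  4   0   2   0   9
  5   0   2   2   0
  6   0   2   4   4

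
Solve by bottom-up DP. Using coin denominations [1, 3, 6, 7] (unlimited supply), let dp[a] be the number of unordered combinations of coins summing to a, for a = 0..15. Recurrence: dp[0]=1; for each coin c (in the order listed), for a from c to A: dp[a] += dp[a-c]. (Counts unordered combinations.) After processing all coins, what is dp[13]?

13

after  coin     0     1     2     3     4     5     6     7     8     9    10    11    12    13    14    15
          1     1     1     1     1     1     1     1     1     1     1     1     1     1     1     1     1
          3     1     1     1     2     2     2     3     3     3     4     4     4     5     5     5     6
          6     1     1     1     2     2     2     4     4     4     6     6     6     9     9     9    12
          7     1     1     1     2     2     2     4     5     5     7     8     8    11    13    14    17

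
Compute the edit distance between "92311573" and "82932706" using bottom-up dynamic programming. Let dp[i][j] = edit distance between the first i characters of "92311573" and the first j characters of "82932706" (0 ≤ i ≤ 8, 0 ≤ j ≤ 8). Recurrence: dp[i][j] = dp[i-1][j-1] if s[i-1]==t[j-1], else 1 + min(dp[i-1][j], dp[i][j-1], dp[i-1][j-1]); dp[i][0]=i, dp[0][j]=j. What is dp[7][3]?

6

   ''  8  2  9  3  2  7  0  6
''  0  1  2  3  4  5  6  7  8
 9  1  1  2  2  3  4  5  6  7
 2  2  2  1  2  3  3  4  5  6
 3  3  3  2  2  2  3  4  5  6
 1  4  4  3  3  3  3  4  5  6
 1  5  5  4  4  4  4  4  5  6
 5  6  6  5  5  5  5  5  5  6
 7  7  7  6  6  6  6  5  6  6
 3  8  8  7  7  6  7  6  6  7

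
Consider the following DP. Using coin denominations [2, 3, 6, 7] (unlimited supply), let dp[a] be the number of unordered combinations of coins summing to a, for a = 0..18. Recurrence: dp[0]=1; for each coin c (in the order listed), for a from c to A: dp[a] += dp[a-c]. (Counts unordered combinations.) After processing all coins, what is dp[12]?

7

after  coin     0     1     2     3     4     5     6     7     8     9    10    11    12    13    14    15    16    17    18
          2     1     0     1     0     1     0     1     0     1     0     1     0     1     0     1     0     1     0     1
          3     1     0     1     1     1     1     2     1     2     2     2     2     3     2     3     3     3     3     4
          6     1     0     1     1     1     1     3     1     3     3     3     3     6     3     6     6     6     6    10
          7     1     0     1     1     1     1     3     2     3     4     4     4     7     6     8     9    10    10    14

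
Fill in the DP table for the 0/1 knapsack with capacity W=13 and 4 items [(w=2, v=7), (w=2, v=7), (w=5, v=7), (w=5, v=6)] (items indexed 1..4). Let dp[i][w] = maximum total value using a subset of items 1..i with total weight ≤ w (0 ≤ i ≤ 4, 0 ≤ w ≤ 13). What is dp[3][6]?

i\w   0   1   2   3   4   5   6   7   8   9  10  11  12  13
  0   0   0   0   0   0   0   0   0   0   0   0   0   0   0
  1   0   0   7   7   7   7   7   7   7   7   7   7   7   7
  2   0   0   7   7  14  14  14  14  14  14  14  14  14  14
  3   0   0   7   7  14  14  14  14  14  21  21  21  21  21
  4   0   0   7   7  14  14  14  14  14  21  21  21  21  21

14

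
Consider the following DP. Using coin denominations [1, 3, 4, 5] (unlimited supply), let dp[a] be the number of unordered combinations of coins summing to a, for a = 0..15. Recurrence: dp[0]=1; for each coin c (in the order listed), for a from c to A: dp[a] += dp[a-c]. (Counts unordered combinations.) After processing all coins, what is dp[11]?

after  coin     0     1     2     3     4     5     6     7     8     9    10    11    12    13    14    15
          1     1     1     1     1     1     1     1     1     1     1     1     1     1     1     1     1
          3     1     1     1     2     2     2     3     3     3     4     4     4     5     5     5     6
          4     1     1     1     2     3     3     4     5     6     7     8     9    11    12    13    15
          5     1     1     1     2     3     4     5     6     8    10    12    14    17    20    23    27

14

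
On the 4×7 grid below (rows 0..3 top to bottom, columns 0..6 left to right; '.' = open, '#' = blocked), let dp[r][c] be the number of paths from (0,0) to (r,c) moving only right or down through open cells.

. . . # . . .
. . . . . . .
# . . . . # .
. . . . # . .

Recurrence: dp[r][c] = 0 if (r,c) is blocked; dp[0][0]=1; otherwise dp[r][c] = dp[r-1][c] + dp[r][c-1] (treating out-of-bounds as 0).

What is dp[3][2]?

7

r\c   0   1   2   3   4   5   6
  0   1   1   1   0   0   0   0
  1   1   2   3   3   3   3   3
  2   0   2   5   8  11   0   3
  3   0   2   7  15   0   0   3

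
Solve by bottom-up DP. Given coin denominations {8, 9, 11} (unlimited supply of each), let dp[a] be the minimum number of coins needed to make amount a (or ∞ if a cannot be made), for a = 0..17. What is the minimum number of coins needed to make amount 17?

 a  0  1  2  3  4  5  6  7  8  9 10 11 12 13 14 15 16 17
dp  0  -  -  -  -  -  -  -  1  1  -  1  -  -  -  -  2  2
(- denotes ∞ / unreachable)

2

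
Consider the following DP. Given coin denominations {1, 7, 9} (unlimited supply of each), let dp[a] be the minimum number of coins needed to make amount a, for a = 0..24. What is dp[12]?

4

 a  0  1  2  3  4  5  6  7  8  9 10 11 12 13 14 15 16 17 18 19 20 21 22 23 24
dp  0  1  2  3  4  5  6  1  2  1  2  3  4  5  2  3  2  3  2  3  4  3  4  3  4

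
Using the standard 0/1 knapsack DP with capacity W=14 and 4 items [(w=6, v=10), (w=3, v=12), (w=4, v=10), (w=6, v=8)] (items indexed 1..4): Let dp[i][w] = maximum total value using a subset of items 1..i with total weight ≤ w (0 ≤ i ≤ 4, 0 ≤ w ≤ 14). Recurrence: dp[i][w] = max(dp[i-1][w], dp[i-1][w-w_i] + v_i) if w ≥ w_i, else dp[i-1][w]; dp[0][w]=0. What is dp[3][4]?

i\w   0   1   2   3   4   5   6   7   8   9  10  11  12  13  14
  0   0   0   0   0   0   0   0   0   0   0   0   0   0   0   0
  1   0   0   0   0   0   0  10  10  10  10  10  10  10  10  10
  2   0   0   0  12  12  12  12  12  12  22  22  22  22  22  22
  3   0   0   0  12  12  12  12  22  22  22  22  22  22  32  32
  4   0   0   0  12  12  12  12  22  22  22  22  22  22  32  32

12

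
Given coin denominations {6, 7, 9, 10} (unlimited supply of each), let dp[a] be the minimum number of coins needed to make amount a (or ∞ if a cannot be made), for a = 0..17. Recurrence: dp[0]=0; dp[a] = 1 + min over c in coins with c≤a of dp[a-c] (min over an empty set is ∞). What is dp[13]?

 a  0  1  2  3  4  5  6  7  8  9 10 11 12 13 14 15 16 17
dp  0  -  -  -  -  -  1  1  -  1  1  -  2  2  2  2  2  2
(- denotes ∞ / unreachable)

2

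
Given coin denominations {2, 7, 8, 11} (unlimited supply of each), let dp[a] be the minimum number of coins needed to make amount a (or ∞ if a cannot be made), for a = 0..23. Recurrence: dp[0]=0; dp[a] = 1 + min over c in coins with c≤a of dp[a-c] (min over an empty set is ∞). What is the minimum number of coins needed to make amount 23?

 a  0  1  2  3  4  5  6  7  8  9 10 11 12 13 14 15 16 17 18 19 20 21 22 23
dp  0  -  1  -  2  -  3  1  1  2  2  1  3  2  2  2  2  3  2  2  3  3  2  3
(- denotes ∞ / unreachable)

3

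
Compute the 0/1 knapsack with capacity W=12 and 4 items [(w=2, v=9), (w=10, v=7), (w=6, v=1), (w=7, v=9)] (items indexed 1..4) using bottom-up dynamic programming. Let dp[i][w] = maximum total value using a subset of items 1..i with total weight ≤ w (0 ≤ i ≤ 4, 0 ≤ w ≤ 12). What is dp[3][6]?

9

i\w   0   1   2   3   4   5   6   7   8   9  10  11  12
  0   0   0   0   0   0   0   0   0   0   0   0   0   0
  1   0   0   9   9   9   9   9   9   9   9   9   9   9
  2   0   0   9   9   9   9   9   9   9   9   9   9  16
  3   0   0   9   9   9   9   9   9  10  10  10  10  16
  4   0   0   9   9   9   9   9   9  10  18  18  18  18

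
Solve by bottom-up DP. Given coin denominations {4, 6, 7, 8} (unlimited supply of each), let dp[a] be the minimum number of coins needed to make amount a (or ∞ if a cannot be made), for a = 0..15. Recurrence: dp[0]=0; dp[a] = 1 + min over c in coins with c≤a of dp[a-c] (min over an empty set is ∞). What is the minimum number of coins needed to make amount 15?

 a  0  1  2  3  4  5  6  7  8  9 10 11 12 13 14 15
dp  0  -  -  -  1  -  1  1  1  -  2  2  2  2  2  2
(- denotes ∞ / unreachable)

2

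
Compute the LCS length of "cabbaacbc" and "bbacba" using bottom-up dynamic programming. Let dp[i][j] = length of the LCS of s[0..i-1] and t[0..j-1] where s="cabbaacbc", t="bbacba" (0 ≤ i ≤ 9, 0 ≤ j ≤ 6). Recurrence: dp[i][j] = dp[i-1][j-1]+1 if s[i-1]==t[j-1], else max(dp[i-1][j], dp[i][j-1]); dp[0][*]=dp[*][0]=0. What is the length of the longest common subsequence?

5

   ''  b  b  a  c  b  a
''  0  0  0  0  0  0  0
 c  0  0  0  0  1  1  1
 a  0  0  0  1  1  1  2
 b  0  1  1  1  1  2  2
 b  0  1  2  2  2  2  2
 a  0  1  2  3  3  3  3
 a  0  1  2  3  3  3  4
 c  0  1  2  3  4  4  4
 b  0  1  2  3  4  5  5
 c  0  1  2  3  4  5  5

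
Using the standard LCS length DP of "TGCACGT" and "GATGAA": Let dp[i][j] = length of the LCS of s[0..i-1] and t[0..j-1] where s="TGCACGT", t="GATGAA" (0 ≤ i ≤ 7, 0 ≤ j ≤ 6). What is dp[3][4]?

2

   ''  G  A  T  G  A  A
''  0  0  0  0  0  0  0
 T  0  0  0  1  1  1  1
 G  0  1  1  1  2  2  2
 C  0  1  1  1  2  2  2
 A  0  1  2  2  2  3  3
 C  0  1  2  2  2  3  3
 G  0  1  2  2  3  3  3
 T  0  1  2  3  3  3  3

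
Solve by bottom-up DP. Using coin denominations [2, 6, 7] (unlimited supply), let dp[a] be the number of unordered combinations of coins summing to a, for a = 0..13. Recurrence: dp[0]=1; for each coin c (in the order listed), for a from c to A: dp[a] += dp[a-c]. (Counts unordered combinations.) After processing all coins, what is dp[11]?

after  coin     0     1     2     3     4     5     6     7     8     9    10    11    12    13
          2     1     0     1     0     1     0     1     0     1     0     1     0     1     0
          6     1     0     1     0     1     0     2     0     2     0     2     0     3     0
          7     1     0     1     0     1     0     2     1     2     1     2     1     3     2

1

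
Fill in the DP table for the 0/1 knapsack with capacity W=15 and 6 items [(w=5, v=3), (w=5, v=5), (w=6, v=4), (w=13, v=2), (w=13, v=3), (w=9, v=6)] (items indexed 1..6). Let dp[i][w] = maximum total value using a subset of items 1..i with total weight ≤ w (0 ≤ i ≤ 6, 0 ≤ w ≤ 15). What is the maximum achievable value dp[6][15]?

i\w   0   1   2   3   4   5   6   7   8   9  10  11  12  13  14  15
  0   0   0   0   0   0   0   0   0   0   0   0   0   0   0   0   0
  1   0   0   0   0   0   3   3   3   3   3   3   3   3   3   3   3
  2   0   0   0   0   0   5   5   5   5   5   8   8   8   8   8   8
  3   0   0   0   0   0   5   5   5   5   5   8   9   9   9   9   9
  4   0   0   0   0   0   5   5   5   5   5   8   9   9   9   9   9
  5   0   0   0   0   0   5   5   5   5   5   8   9   9   9   9   9
  6   0   0   0   0   0   5   5   5   5   6   8   9   9   9  11  11

11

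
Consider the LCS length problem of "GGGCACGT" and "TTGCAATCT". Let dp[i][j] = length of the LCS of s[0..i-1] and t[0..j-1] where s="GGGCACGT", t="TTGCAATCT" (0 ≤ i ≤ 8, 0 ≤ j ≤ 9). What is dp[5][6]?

3

   ''  T  T  G  C  A  A  T  C  T
''  0  0  0  0  0  0  0  0  0  0
 G  0  0  0  1  1  1  1  1  1  1
 G  0  0  0  1  1  1  1  1  1  1
 G  0  0  0  1  1  1  1  1  1  1
 C  0  0  0  1  2  2  2  2  2  2
 A  0  0  0  1  2  3  3  3  3  3
 C  0  0  0  1  2  3  3  3  4  4
 G  0  0  0  1  2  3  3  3  4  4
 T  0  1  1  1  2  3  3  4  4  5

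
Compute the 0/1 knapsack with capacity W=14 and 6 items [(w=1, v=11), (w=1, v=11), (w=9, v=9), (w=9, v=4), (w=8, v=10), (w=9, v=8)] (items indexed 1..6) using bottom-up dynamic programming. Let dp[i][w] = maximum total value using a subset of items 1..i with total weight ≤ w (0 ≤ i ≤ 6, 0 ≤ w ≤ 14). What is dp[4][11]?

i\w   0   1   2   3   4   5   6   7   8   9  10  11  12  13  14
  0   0   0   0   0   0   0   0   0   0   0   0   0   0   0   0
  1   0  11  11  11  11  11  11  11  11  11  11  11  11  11  11
  2   0  11  22  22  22  22  22  22  22  22  22  22  22  22  22
  3   0  11  22  22  22  22  22  22  22  22  22  31  31  31  31
  4   0  11  22  22  22  22  22  22  22  22  22  31  31  31  31
  5   0  11  22  22  22  22  22  22  22  22  32  32  32  32  32
  6   0  11  22  22  22  22  22  22  22  22  32  32  32  32  32

31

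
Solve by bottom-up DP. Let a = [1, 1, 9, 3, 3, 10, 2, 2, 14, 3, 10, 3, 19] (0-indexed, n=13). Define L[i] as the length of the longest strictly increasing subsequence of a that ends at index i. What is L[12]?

5

   i    0    1    2    3    4    5    6    7    8    9   10   11   12
a[i]    1    1    9    3    3   10    2    2   14    3   10    3   19
L[i]    1    1    2    2    2    3    2    2    4    3    4    3    5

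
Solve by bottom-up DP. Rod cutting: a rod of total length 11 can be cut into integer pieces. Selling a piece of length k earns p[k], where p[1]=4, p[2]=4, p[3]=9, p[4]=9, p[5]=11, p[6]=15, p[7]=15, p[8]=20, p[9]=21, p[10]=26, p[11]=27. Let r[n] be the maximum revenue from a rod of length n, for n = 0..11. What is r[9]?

36

   n    0    1    2    3    4    5    6    7    8    9   10   11
r[n]    0    4    8   12   16   20   24   28   32   36   40   44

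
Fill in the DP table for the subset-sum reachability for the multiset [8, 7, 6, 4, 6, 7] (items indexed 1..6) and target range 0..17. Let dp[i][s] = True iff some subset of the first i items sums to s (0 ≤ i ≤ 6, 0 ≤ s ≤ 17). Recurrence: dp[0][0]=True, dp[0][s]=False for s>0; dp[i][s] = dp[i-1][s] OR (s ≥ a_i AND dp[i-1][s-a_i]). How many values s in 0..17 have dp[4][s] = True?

12

i\s   0   1   2   3   4   5   6   7   8   9  10  11  12  13  14  15  16  17
  0   T   F   F   F   F   F   F   F   F   F   F   F   F   F   F   F   F   F
  1   T   F   F   F   F   F   F   F   T   F   F   F   F   F   F   F   F   F
  2   T   F   F   F   F   F   F   T   T   F   F   F   F   F   F   T   F   F
  3   T   F   F   F   F   F   T   T   T   F   F   F   F   T   T   T   F   F
  4   T   F   F   F   T   F   T   T   T   F   T   T   T   T   T   T   F   T
  5   T   F   F   F   T   F   T   T   T   F   T   T   T   T   T   T   T   T
  6   T   F   F   F   T   F   T   T   T   F   T   T   T   T   T   T   T   T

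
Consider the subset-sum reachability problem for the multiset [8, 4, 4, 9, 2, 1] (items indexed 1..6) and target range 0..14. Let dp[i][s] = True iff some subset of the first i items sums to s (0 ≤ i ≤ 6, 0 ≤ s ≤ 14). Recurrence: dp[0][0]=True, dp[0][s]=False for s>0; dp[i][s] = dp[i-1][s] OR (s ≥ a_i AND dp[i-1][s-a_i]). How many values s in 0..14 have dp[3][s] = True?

i\s   0   1   2   3   4   5   6   7   8   9  10  11  12  13  14
  0   T   F   F   F   F   F   F   F   F   F   F   F   F   F   F
  1   T   F   F   F   F   F   F   F   T   F   F   F   F   F   F
  2   T   F   F   F   T   F   F   F   T   F   F   F   T   F   F
  3   T   F   F   F   T   F   F   F   T   F   F   F   T   F   F
  4   T   F   F   F   T   F   F   F   T   T   F   F   T   T   F
  5   T   F   T   F   T   F   T   F   T   T   T   T   T   T   T
  6   T   T   T   T   T   T   T   T   T   T   T   T   T   T   T

4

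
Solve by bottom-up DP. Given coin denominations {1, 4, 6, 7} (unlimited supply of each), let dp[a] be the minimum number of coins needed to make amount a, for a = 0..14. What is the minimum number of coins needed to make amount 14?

 a  0  1  2  3  4  5  6  7  8  9 10 11 12 13 14
dp  0  1  2  3  1  2  1  1  2  3  2  2  2  2  2

2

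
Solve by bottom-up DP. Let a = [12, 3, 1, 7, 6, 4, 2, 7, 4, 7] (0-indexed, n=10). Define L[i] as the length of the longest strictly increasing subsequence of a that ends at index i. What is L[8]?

   i    0    1    2    3    4    5    6    7    8    9
a[i]   12    3    1    7    6    4    2    7    4    7
L[i]    1    1    1    2    2    2    2    3    3    4

3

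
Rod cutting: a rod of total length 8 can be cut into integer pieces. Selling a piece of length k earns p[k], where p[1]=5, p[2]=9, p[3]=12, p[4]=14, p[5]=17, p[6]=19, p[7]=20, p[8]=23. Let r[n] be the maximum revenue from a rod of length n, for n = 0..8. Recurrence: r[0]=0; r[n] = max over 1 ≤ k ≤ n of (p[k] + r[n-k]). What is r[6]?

   n    0    1    2    3    4    5    6    7    8
r[n]    0    5   10   15   20   25   30   35   40

30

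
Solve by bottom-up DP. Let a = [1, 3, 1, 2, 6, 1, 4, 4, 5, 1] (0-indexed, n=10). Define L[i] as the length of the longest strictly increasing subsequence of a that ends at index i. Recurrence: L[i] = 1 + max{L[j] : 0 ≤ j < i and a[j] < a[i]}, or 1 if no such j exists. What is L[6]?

3

   i    0    1    2    3    4    5    6    7    8    9
a[i]    1    3    1    2    6    1    4    4    5    1
L[i]    1    2    1    2    3    1    3    3    4    1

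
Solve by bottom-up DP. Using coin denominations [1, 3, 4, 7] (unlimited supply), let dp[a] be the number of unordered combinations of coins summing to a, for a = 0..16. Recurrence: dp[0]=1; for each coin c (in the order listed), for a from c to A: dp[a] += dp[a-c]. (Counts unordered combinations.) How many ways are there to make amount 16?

25

after  coin     0     1     2     3     4     5     6     7     8     9    10    11    12    13    14    15    16
          1     1     1     1     1     1     1     1     1     1     1     1     1     1     1     1     1     1
          3     1     1     1     2     2     2     3     3     3     4     4     4     5     5     5     6     6
          4     1     1     1     2     3     3     4     5     6     7     8     9    11    12    13    15    17
          7     1     1     1     2     3     3     4     6     7     8    10    12    14    16    19    22    25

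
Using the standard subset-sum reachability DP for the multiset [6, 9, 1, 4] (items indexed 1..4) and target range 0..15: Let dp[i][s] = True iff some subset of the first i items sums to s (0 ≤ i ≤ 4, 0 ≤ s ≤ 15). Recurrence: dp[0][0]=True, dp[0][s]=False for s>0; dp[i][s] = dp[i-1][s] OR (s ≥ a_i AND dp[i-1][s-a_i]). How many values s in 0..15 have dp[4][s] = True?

12

i\s   0   1   2   3   4   5   6   7   8   9  10  11  12  13  14  15
  0   T   F   F   F   F   F   F   F   F   F   F   F   F   F   F   F
  1   T   F   F   F   F   F   T   F   F   F   F   F   F   F   F   F
  2   T   F   F   F   F   F   T   F   F   T   F   F   F   F   F   T
  3   T   T   F   F   F   F   T   T   F   T   T   F   F   F   F   T
  4   T   T   F   F   T   T   T   T   F   T   T   T   F   T   T   T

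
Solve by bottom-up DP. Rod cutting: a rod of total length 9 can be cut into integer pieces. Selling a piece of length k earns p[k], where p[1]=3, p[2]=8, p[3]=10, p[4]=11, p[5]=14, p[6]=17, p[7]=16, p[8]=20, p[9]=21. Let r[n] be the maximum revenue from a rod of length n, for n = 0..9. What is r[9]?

   n    0    1    2    3    4    5    6    7    8    9
r[n]    0    3    8   11   16   19   24   27   32   35

35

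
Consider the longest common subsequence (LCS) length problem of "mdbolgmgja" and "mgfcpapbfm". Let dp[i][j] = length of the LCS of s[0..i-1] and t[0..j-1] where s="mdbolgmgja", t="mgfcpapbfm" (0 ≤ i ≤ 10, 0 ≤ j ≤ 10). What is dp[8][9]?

2

   ''  m  g  f  c  p  a  p  b  f  m
''  0  0  0  0  0  0  0  0  0  0  0
 m  0  1  1  1  1  1  1  1  1  1  1
 d  0  1  1  1  1  1  1  1  1  1  1
 b  0  1  1  1  1  1  1  1  2  2  2
 o  0  1  1  1  1  1  1  1  2  2  2
 l  0  1  1  1  1  1  1  1  2  2  2
 g  0  1  2  2  2  2  2  2  2  2  2
 m  0  1  2  2  2  2  2  2  2  2  3
 g  0  1  2  2  2  2  2  2  2  2  3
 j  0  1  2  2  2  2  2  2  2  2  3
 a  0  1  2  2  2  2  3  3  3  3  3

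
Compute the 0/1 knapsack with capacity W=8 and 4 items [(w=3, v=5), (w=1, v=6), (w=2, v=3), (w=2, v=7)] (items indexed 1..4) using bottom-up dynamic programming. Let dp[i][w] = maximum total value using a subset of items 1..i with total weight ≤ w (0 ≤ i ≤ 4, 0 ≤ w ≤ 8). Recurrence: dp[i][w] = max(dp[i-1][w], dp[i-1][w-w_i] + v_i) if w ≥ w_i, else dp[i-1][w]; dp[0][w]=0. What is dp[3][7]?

14

i\w   0   1   2   3   4   5   6   7   8
  0   0   0   0   0   0   0   0   0   0
  1   0   0   0   5   5   5   5   5   5
  2   0   6   6   6  11  11  11  11  11
  3   0   6   6   9  11  11  14  14  14
  4   0   6   7  13  13  16  18  18  21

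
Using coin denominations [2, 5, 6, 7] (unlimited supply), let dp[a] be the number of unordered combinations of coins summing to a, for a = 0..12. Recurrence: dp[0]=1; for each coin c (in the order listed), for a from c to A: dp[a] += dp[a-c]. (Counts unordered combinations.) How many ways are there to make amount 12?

5

after  coin     0     1     2     3     4     5     6     7     8     9    10    11    12
          2     1     0     1     0     1     0     1     0     1     0     1     0     1
          5     1     0     1     0     1     1     1     1     1     1     2     1     2
          6     1     0     1     0     1     1     2     1     2     1     3     2     4
          7     1     0     1     0     1     1     2     2     2     2     3     3     5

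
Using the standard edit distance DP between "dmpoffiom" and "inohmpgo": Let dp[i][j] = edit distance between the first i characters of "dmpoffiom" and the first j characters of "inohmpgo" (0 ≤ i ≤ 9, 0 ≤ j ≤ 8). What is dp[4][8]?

5

   ''  i  n  o  h  m  p  g  o
''  0  1  2  3  4  5  6  7  8
 d  1  1  2  3  4  5  6  7  8
 m  2  2  2  3  4  4  5  6  7
 p  3  3  3  3  4  5  4  5  6
 o  4  4  4  3  4  5  5  5  5
 f  5  5  5  4  4  5  6  6  6
 f  6  6  6  5  5  5  6  7  7
 i  7  6  7  6  6  6  6  7  8
 o  8  7  7  7  7  7  7  7  7
 m  9  8  8  8  8  7  8  8  8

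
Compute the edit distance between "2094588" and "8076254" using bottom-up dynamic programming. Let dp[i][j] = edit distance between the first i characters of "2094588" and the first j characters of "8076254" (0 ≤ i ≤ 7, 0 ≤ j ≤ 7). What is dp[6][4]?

   ''  8  0  7  6  2  5  4
''  0  1  2  3  4  5  6  7
 2  1  1  2  3  4  4  5  6
 0  2  2  1  2  3  4  5  6
 9  3  3  2  2  3  4  5  6
 4  4  4  3  3  3  4  5  5
 5  5  5  4  4  4  4  4  5
 8  6  5  5  5  5  5  5  5
 8  7  6  6  6  6  6  6  6

5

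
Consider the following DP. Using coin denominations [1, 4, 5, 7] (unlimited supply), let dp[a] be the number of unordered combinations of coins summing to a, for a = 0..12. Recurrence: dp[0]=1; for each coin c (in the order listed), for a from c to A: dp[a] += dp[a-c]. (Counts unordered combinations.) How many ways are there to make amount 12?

10

after  coin     0     1     2     3     4     5     6     7     8     9    10    11    12
          1     1     1     1     1     1     1     1     1     1     1     1     1     1
          4     1     1     1     1     2     2     2     2     3     3     3     3     4
          5     1     1     1     1     2     3     3     3     4     5     6     6     7
          7     1     1     1     1     2     3     3     4     5     6     7     8    10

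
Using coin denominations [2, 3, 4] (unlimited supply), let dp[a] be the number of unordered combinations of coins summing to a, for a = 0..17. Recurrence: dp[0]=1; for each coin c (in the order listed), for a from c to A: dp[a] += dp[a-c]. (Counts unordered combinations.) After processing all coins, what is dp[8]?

after  coin     0     1     2     3     4     5     6     7     8     9    10    11    12    13    14    15    16    17
          2     1     0     1     0     1     0     1     0     1     0     1     0     1     0     1     0     1     0
          3     1     0     1     1     1     1     2     1     2     2     2     2     3     2     3     3     3     3
          4     1     0     1     1     2     1     3     2     4     3     5     4     7     5     8     7    10     8

4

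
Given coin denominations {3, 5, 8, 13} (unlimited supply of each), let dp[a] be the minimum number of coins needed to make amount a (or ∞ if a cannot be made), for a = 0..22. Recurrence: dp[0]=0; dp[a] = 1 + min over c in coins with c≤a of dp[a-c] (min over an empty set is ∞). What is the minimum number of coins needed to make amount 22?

4

 a  0  1  2  3  4  5  6  7  8  9 10 11 12 13 14 15 16 17 18 19 20 21 22
dp  0  -  -  1  -  1  2  -  1  3  2  2  4  1  3  3  2  4  2  3  4  2  4
(- denotes ∞ / unreachable)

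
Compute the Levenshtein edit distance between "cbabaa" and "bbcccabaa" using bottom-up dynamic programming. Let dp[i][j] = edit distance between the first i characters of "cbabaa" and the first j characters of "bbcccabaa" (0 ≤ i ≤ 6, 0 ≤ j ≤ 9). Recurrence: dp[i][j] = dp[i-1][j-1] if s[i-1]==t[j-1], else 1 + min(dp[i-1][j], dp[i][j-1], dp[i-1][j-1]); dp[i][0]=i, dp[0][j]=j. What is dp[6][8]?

5

   ''  b  b  c  c  c  a  b  a  a
''  0  1  2  3  4  5  6  7  8  9
 c  1  1  2  2  3  4  5  6  7  8
 b  2  1  1  2  3  4  5  5  6  7
 a  3  2  2  2  3  4  4  5  5  6
 b  4  3  2  3  3  4  5  4  5  6
 a  5  4  3  3  4  4  4  5  4  5
 a  6  5  4  4  4  5  4  5  5  4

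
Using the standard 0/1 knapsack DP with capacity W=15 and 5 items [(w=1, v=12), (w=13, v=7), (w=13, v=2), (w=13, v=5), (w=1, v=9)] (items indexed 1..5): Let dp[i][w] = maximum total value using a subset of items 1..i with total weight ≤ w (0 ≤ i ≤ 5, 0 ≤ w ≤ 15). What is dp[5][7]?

i\w   0   1   2   3   4   5   6   7   8   9  10  11  12  13  14  15
  0   0   0   0   0   0   0   0   0   0   0   0   0   0   0   0   0
  1   0  12  12  12  12  12  12  12  12  12  12  12  12  12  12  12
  2   0  12  12  12  12  12  12  12  12  12  12  12  12  12  19  19
  3   0  12  12  12  12  12  12  12  12  12  12  12  12  12  19  19
  4   0  12  12  12  12  12  12  12  12  12  12  12  12  12  19  19
  5   0  12  21  21  21  21  21  21  21  21  21  21  21  21  21  28

21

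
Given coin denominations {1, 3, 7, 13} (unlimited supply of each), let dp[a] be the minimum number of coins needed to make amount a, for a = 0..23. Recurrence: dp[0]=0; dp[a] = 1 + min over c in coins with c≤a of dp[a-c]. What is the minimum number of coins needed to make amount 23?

3

 a  0  1  2  3  4  5  6  7  8  9 10 11 12 13 14 15 16 17 18 19 20 21 22 23
dp  0  1  2  1  2  3  2  1  2  3  2  3  4  1  2  3  2  3  4  3  2  3  4  3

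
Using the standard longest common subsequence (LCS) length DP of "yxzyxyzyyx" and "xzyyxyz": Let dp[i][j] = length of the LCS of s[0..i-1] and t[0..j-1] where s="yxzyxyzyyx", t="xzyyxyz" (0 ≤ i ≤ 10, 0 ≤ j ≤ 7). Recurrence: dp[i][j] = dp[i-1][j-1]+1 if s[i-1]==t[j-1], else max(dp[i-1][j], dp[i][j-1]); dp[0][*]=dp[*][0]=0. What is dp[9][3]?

   ''  x  z  y  y  x  y  z
''  0  0  0  0  0  0  0  0
 y  0  0  0  1  1  1  1  1
 x  0  1  1  1  1  2  2  2
 z  0  1  2  2  2  2  2  3
 y  0  1  2  3  3  3  3  3
 x  0  1  2  3  3  4  4  4
 y  0  1  2  3  4  4  5  5
 z  0  1  2  3  4  4  5  6
 y  0  1  2  3  4  4  5  6
 y  0  1  2  3  4  4  5  6
 x  0  1  2  3  4  5  5  6

3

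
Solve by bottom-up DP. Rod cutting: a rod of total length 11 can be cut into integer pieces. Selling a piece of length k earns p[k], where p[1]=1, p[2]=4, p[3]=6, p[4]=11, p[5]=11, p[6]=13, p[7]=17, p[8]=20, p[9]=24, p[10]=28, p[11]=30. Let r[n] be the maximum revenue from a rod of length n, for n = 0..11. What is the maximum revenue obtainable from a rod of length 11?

30

   n    0    1    2    3    4    5    6    7    8    9   10   11
r[n]    0    1    4    6   11   12   15   17   22   24   28   30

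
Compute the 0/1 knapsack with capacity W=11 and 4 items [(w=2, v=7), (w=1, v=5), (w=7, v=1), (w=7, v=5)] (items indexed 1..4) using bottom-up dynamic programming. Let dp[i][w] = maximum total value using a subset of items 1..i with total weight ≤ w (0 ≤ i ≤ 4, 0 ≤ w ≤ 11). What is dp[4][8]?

i\w   0   1   2   3   4   5   6   7   8   9  10  11
  0   0   0   0   0   0   0   0   0   0   0   0   0
  1   0   0   7   7   7   7   7   7   7   7   7   7
  2   0   5   7  12  12  12  12  12  12  12  12  12
  3   0   5   7  12  12  12  12  12  12  12  13  13
  4   0   5   7  12  12  12  12  12  12  12  17  17

12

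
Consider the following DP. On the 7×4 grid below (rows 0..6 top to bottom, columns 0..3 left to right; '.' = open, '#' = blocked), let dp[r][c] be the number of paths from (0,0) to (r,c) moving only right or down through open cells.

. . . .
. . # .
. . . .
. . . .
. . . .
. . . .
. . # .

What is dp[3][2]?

7

r\c   0   1   2   3
  0   1   1   1   1
  1   1   2   0   1
  2   1   3   3   4
  3   1   4   7  11
  4   1   5  12  23
  5   1   6  18  41
  6   1   7   0  41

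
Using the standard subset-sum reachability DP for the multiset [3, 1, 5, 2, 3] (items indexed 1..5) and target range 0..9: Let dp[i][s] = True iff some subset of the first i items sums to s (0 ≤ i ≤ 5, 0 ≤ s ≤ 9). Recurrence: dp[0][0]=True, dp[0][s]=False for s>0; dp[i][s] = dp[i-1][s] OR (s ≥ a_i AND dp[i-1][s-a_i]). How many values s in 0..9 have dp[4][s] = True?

i\s   0   1   2   3   4   5   6   7   8   9
  0   T   F   F   F   F   F   F   F   F   F
  1   T   F   F   T   F   F   F   F   F   F
  2   T   T   F   T   T   F   F   F   F   F
  3   T   T   F   T   T   T   T   F   T   T
  4   T   T   T   T   T   T   T   T   T   T
  5   T   T   T   T   T   T   T   T   T   T

10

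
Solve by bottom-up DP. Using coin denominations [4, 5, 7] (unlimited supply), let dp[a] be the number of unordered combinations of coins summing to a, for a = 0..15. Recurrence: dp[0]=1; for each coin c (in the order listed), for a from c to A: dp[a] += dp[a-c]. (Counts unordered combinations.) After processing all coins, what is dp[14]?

after  coin     0     1     2     3     4     5     6     7     8     9    10    11    12    13    14    15
          4     1     0     0     0     1     0     0     0     1     0     0     0     1     0     0     0
          5     1     0     0     0     1     1     0     0     1     1     1     0     1     1     1     1
          7     1     0     0     0     1     1     0     1     1     1     1     1     2     1     2     2

2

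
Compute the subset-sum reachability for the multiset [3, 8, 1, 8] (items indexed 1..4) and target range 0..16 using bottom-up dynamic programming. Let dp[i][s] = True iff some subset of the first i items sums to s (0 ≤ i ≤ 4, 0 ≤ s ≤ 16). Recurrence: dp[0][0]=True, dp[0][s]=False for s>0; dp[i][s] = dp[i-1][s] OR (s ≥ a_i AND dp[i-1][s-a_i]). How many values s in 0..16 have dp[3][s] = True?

i\s   0   1   2   3   4   5   6   7   8   9  10  11  12  13  14  15  16
  0   T   F   F   F   F   F   F   F   F   F   F   F   F   F   F   F   F
  1   T   F   F   T   F   F   F   F   F   F   F   F   F   F   F   F   F
  2   T   F   F   T   F   F   F   F   T   F   F   T   F   F   F   F   F
  3   T   T   F   T   T   F   F   F   T   T   F   T   T   F   F   F   F
  4   T   T   F   T   T   F   F   F   T   T   F   T   T   F   F   F   T

8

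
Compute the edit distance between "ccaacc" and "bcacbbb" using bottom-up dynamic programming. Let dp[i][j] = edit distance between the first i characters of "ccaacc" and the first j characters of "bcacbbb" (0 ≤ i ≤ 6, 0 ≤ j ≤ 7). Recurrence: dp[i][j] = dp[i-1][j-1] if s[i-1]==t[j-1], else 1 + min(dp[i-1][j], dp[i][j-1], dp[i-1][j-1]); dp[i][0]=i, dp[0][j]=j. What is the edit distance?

   ''  b  c  a  c  b  b  b
''  0  1  2  3  4  5  6  7
 c  1  1  1  2  3  4  5  6
 c  2  2  1  2  2  3  4  5
 a  3  3  2  1  2  3  4  5
 a  4  4  3  2  2  3  4  5
 c  5  5  4  3  2  3  4  5
 c  6  6  5  4  3  3  4  5

5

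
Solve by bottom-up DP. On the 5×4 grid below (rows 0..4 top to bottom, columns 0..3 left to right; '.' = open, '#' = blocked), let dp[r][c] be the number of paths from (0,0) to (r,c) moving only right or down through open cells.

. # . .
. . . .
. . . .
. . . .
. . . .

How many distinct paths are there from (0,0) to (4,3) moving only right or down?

20

r\c   0   1   2   3
  0   1   0   0   0
  1   1   1   1   1
  2   1   2   3   4
  3   1   3   6  10
  4   1   4  10  20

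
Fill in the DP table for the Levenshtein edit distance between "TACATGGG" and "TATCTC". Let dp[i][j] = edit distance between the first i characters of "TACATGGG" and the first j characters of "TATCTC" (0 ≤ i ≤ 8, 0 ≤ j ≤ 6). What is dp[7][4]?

4

   ''  T  A  T  C  T  C
''  0  1  2  3  4  5  6
 T  1  0  1  2  3  4  5
 A  2  1  0  1  2  3  4
 C  3  2  1  1  1  2  3
 A  4  3  2  2  2  2  3
 T  5  4  3  2  3  2  3
 G  6  5  4  3  3  3  3
 G  7  6  5  4  4  4  4
 G  8  7  6  5  5  5  5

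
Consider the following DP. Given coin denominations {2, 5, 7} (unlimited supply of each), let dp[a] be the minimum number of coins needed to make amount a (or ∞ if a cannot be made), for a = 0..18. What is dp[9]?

2

 a  0  1  2  3  4  5  6  7  8  9 10 11 12 13 14 15 16 17 18
dp  0  -  1  -  2  1  3  1  4  2  2  3  2  4  2  3  3  3  4
(- denotes ∞ / unreachable)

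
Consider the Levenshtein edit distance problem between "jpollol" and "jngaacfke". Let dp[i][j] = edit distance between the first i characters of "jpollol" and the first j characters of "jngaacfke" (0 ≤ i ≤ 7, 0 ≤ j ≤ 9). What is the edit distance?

   ''  j  n  g  a  a  c  f  k  e
''  0  1  2  3  4  5  6  7  8  9
 j  1  0  1  2  3  4  5  6  7  8
 p  2  1  1  2  3  4  5  6  7  8
 o  3  2  2  2  3  4  5  6  7  8
 l  4  3  3  3  3  4  5  6  7  8
 l  5  4  4  4  4  4  5  6  7  8
 o  6  5  5  5  5  5  5  6  7  8
 l  7  6  6  6  6  6  6  6  7  8

8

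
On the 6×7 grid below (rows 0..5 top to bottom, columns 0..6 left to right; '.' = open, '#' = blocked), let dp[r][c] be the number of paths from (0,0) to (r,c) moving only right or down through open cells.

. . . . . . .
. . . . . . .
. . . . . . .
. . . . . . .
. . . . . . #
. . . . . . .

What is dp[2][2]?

6

r\c   0   1   2   3   4   5   6
  0   1   1   1   1   1   1   1
  1   1   2   3   4   5   6   7
  2   1   3   6  10  15  21  28
  3   1   4  10  20  35  56  84
  4   1   5  15  35  70 126   0
  5   1   6  21  56 126 252 252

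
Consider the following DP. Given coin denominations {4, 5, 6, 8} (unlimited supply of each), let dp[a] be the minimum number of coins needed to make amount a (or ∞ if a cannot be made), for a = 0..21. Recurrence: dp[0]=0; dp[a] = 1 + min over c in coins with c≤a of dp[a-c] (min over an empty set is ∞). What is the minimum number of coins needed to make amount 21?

3

 a  0  1  2  3  4  5  6  7  8  9 10 11 12 13 14 15 16 17 18 19 20 21
dp  0  -  -  -  1  1  1  -  1  2  2  2  2  2  2  3  2  3  3  3  3  3
(- denotes ∞ / unreachable)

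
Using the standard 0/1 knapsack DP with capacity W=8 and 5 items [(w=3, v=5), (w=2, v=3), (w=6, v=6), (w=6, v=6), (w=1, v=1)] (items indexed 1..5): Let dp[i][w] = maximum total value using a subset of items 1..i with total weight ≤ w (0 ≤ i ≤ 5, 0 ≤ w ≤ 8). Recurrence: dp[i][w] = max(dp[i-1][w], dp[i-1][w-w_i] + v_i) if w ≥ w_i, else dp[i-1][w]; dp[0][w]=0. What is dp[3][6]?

i\w   0   1   2   3   4   5   6   7   8
  0   0   0   0   0   0   0   0   0   0
  1   0   0   0   5   5   5   5   5   5
  2   0   0   3   5   5   8   8   8   8
  3   0   0   3   5   5   8   8   8   9
  4   0   0   3   5   5   8   8   8   9
  5   0   1   3   5   6   8   9   9   9

8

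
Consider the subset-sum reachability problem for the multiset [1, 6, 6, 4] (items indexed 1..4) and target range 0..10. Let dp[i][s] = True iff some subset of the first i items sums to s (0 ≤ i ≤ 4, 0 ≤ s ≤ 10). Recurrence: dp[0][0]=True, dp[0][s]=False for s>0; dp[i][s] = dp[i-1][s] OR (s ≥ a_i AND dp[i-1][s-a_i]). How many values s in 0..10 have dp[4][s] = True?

7

i\s   0   1   2   3   4   5   6   7   8   9  10
  0   T   F   F   F   F   F   F   F   F   F   F
  1   T   T   F   F   F   F   F   F   F   F   F
  2   T   T   F   F   F   F   T   T   F   F   F
  3   T   T   F   F   F   F   T   T   F   F   F
  4   T   T   F   F   T   T   T   T   F   F   T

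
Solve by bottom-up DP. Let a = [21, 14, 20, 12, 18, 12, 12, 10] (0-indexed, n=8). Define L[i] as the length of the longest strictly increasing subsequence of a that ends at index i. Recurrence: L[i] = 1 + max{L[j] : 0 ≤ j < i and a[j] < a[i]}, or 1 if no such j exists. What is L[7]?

1

   i    0    1    2    3    4    5    6    7
a[i]   21   14   20   12   18   12   12   10
L[i]    1    1    2    1    2    1    1    1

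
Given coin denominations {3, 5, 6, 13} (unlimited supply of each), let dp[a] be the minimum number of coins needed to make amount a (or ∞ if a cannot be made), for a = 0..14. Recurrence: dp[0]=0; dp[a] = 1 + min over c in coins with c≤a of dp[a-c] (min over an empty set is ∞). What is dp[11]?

 a  0  1  2  3  4  5  6  7  8  9 10 11 12 13 14
dp  0  -  -  1  -  1  1  -  2  2  2  2  2  1  3
(- denotes ∞ / unreachable)

2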